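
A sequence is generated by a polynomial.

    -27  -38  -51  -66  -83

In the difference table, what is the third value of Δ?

D1: -11, -13, -15, -17
D2: -2, -2, -2

-15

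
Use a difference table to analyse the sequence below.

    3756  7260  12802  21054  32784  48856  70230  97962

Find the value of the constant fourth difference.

First differences: 3504, 5542, 8252, 11730, 16072, 21374, 27732
Second differences: 2038, 2710, 3478, 4342, 5302, 6358
Third differences: 672, 768, 864, 960, 1056
Fourth differences: 96, 96, 96, 96

96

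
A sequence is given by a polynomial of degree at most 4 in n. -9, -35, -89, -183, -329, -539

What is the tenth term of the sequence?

D1: -26, -54, -94, -146, -210
D2: -28, -40, -52, -64
D3: -12, -12, -12
Constant third difference = -12, so extend:
-64 − 12 = -76;  -210 − 76 = -286;  -539 − 286 = -825
-76 − 12 = -88;  -286 − 88 = -374;  -825 − 374 = -1199
-88 − 12 = -100;  -374 − 100 = -474;  -1199 − 474 = -1673
-100 − 12 = -112;  -474 − 112 = -586;  -1673 − 586 = -2259

-2259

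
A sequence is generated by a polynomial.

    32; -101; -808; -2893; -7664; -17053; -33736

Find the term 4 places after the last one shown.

-259688

First differences: -133  -707  -2085  -4771  -9389  -16683
Second differences: -574  -1378  -2686  -4618  -7294
Third differences: -804  -1308  -1932  -2676
Fourth differences: -504  -624  -744
Fifth differences: -120  -120
Fifth differences constant at -120.
-744 − 120 = -864;  -2676 − 864 = -3540;  -7294 − 3540 = -10834;  -16683 − 10834 = -27517;  -33736 − 27517 = -61253
-864 − 120 = -984;  -3540 − 984 = -4524;  -10834 − 4524 = -15358;  -27517 − 15358 = -42875;  -61253 − 42875 = -104128
-984 − 120 = -1104;  -4524 − 1104 = -5628;  -15358 − 5628 = -20986;  -42875 − 20986 = -63861;  -104128 − 63861 = -167989
-1104 − 120 = -1224;  -5628 − 1224 = -6852;  -20986 − 6852 = -27838;  -63861 − 27838 = -91699;  -167989 − 91699 = -259688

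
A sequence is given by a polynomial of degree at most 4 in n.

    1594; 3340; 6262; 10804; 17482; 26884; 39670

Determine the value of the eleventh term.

140374

First differences: 1746, 2922, 4542, 6678, 9402, 12786
Second differences: 1176, 1620, 2136, 2724, 3384
Third differences: 444, 516, 588, 660
Fourth differences: 72, 72, 72
Fourth differences constant at 72.
660 + 72 = 732;  3384 + 732 = 4116;  12786 + 4116 = 16902;  39670 + 16902 = 56572
732 + 72 = 804;  4116 + 804 = 4920;  16902 + 4920 = 21822;  56572 + 21822 = 78394
804 + 72 = 876;  4920 + 876 = 5796;  21822 + 5796 = 27618;  78394 + 27618 = 106012
876 + 72 = 948;  5796 + 948 = 6744;  27618 + 6744 = 34362;  106012 + 34362 = 140374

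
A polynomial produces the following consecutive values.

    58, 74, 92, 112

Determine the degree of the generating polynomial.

2

First differences: 16, 18, 20
Second differences: 2, 2
The second differences are constant, so the polynomial has degree 2.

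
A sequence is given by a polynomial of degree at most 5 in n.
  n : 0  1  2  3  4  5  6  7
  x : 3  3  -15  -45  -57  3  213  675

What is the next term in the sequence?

1515

D1: 0, -18, -30, -12, 60, 210, 462
D2: -18, -12, 18, 72, 150, 252
D3: 6, 30, 54, 78, 102
D4: 24, 24, 24, 24
The fourth differences are constant (24).
102 + 24 = 126;  252 + 126 = 378;  462 + 378 = 840;  675 + 840 = 1515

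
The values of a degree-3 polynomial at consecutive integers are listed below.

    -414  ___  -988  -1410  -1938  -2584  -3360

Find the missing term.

Using the last 5 terms:
Δ: -422, -528, -646, -776
Δ²: -106, -118, -130
Δ³: -12, -12
Constant third difference = -12.
Extend backward: -106 + 12 = -94;  -422 + 94 = -328;  -988 + 328 = -660

-660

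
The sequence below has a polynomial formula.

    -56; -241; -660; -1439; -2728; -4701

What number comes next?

-7556

First differences: -185 , -419 , -779 , -1289 , -1973
Second differences: -234 , -360 , -510 , -684
Third differences: -126 , -150 , -174
Fourth differences: -24 , -24
Constant fourth difference = -24, so extend:
-174 − 24 = -198;  -684 − 198 = -882;  -1973 − 882 = -2855;  -4701 − 2855 = -7556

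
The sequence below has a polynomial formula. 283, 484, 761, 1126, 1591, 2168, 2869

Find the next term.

Δ: 201  277  365  465  577  701
Δ²: 76  88  100  112  124
Δ³: 12  12  12  12
The third differences are constant (12).
124 + 12 = 136;  701 + 136 = 837;  2869 + 837 = 3706

3706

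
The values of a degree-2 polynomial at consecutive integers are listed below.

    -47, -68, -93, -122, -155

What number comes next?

-192

-21  -25  -29  -33
-4  -4  -4
The second differences are constant (-4).
-33 − 4 = -37;  -155 − 37 = -192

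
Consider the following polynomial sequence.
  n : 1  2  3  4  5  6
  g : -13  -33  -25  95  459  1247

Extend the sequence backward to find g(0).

First differences: -20, 8, 120, 364, 788
Second differences: 28, 112, 244, 424
Third differences: 84, 132, 180
Fourth differences: 48, 48
The fourth differences are constant at 48.
Work back: 84 − 48 = 36;  28 − 36 = -8;  -20 + 8 = -12;  -13 + 12 = -1

-1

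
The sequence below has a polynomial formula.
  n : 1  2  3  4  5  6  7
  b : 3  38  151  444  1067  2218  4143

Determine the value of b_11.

First differences: 35  113  293  623  1151  1925
Second differences: 78  180  330  528  774
Third differences: 102  150  198  246
Fourth differences: 48  48  48
Fourth differences constant at 48.
246 + 48 = 294;  774 + 294 = 1068;  1925 + 1068 = 2993;  4143 + 2993 = 7136
294 + 48 = 342;  1068 + 342 = 1410;  2993 + 1410 = 4403;  7136 + 4403 = 11539
342 + 48 = 390;  1410 + 390 = 1800;  4403 + 1800 = 6203;  11539 + 6203 = 17742
390 + 48 = 438;  1800 + 438 = 2238;  6203 + 2238 = 8441;  17742 + 8441 = 26183

26183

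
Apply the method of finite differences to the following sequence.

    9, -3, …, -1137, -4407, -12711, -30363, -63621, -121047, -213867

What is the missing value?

-171

Using the last 7 terms:
-3270, -8304, -17652, -33258, -57426, -92820
-5034, -9348, -15606, -24168, -35394
-4314, -6258, -8562, -11226
-1944, -2304, -2664
-360, -360
Constant fifth difference = -360.
Extend backward: -1944 + 360 = -1584;  -4314 + 1584 = -2730;  -5034 + 2730 = -2304;  -3270 + 2304 = -966;  -1137 + 966 = -171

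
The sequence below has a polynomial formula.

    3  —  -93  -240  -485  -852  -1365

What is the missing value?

-20

Using the last 5 terms:
Δ: -147  -245  -367  -513
Δ²: -98  -122  -146
Δ³: -24  -24
Constant third difference = -24.
Extend backward: -98 + 24 = -74;  -147 + 74 = -73;  -93 + 73 = -20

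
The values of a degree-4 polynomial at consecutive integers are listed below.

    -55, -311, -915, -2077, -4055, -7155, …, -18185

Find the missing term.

-11731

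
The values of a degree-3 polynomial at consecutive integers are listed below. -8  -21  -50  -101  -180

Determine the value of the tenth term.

First differences: -13  -29  -51  -79
Second differences: -16  -22  -28
Third differences: -6  -6
The third differences are constant (-6).
-28 − 6 = -34;  -79 − 34 = -113;  -180 − 113 = -293
-34 − 6 = -40;  -113 − 40 = -153;  -293 − 153 = -446
-40 − 6 = -46;  -153 − 46 = -199;  -446 − 199 = -645
-46 − 6 = -52;  -199 − 52 = -251;  -645 − 251 = -896
-52 − 6 = -58;  -251 − 58 = -309;  -896 − 309 = -1205

-1205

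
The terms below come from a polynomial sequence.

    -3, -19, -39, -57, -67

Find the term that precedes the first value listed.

-16  -20  -18  -10
-4  2  8
6  6
The third differences are constant at 6.
Work back: -4 − 6 = -10;  -16 + 10 = -6;  -3 + 6 = 3

3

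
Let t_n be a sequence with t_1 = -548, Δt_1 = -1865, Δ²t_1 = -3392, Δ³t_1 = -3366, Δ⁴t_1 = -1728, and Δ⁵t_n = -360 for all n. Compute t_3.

-7670

Build the table forward from the leading diagonal:
Fifth differences: -360, -360, -360
Fourth differences: -1728, -2088, -2448
Third differences: -3366, -5094, -7182
Second differences: -3392, -6758, -11852
First differences: -1865, -5257, -12015
t: -548, -2413, -7670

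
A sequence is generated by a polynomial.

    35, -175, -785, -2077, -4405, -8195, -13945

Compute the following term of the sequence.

D1: -210 , -610 , -1292 , -2328 , -3790 , -5750
D2: -400 , -682 , -1036 , -1462 , -1960
D3: -282 , -354 , -426 , -498
D4: -72 , -72 , -72
Fourth differences constant at -72.
-498 − 72 = -570;  -1960 − 570 = -2530;  -5750 − 2530 = -8280;  -13945 − 8280 = -22225

-22225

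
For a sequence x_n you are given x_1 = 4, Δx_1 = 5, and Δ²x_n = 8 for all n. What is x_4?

Build the table forward from the leading diagonal:
Δ²: 8, 8, 8, 8
Δ: 5, 13, 21, 29
x: 4, 9, 22, 43

43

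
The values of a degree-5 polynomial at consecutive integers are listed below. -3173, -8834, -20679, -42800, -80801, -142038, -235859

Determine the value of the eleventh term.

-1207103

D1: -5661, -11845, -22121, -38001, -61237, -93821
D2: -6184, -10276, -15880, -23236, -32584
D3: -4092, -5604, -7356, -9348
D4: -1512, -1752, -1992
D5: -240, -240
The fifth differences are constant (-240).
-1992 − 240 = -2232;  -9348 − 2232 = -11580;  -32584 − 11580 = -44164;  -93821 − 44164 = -137985;  -235859 − 137985 = -373844
-2232 − 240 = -2472;  -11580 − 2472 = -14052;  -44164 − 14052 = -58216;  -137985 − 58216 = -196201;  -373844 − 196201 = -570045
-2472 − 240 = -2712;  -14052 − 2712 = -16764;  -58216 − 16764 = -74980;  -196201 − 74980 = -271181;  -570045 − 271181 = -841226
-2712 − 240 = -2952;  -16764 − 2952 = -19716;  -74980 − 19716 = -94696;  -271181 − 94696 = -365877;  -841226 − 365877 = -1207103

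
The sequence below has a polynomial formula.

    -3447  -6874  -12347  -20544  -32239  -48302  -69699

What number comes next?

-97492

First differences: -3427 , -5473 , -8197 , -11695 , -16063 , -21397
Second differences: -2046 , -2724 , -3498 , -4368 , -5334
Third differences: -678 , -774 , -870 , -966
Fourth differences: -96 , -96 , -96
The fourth differences are constant (-96).
-966 − 96 = -1062;  -5334 − 1062 = -6396;  -21397 − 6396 = -27793;  -69699 − 27793 = -97492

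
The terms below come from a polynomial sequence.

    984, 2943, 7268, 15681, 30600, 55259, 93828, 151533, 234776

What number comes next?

Δ: 1959, 4325, 8413, 14919, 24659, 38569, 57705, 83243
Δ²: 2366, 4088, 6506, 9740, 13910, 19136, 25538
Δ³: 1722, 2418, 3234, 4170, 5226, 6402
Δ⁴: 696, 816, 936, 1056, 1176
Δ⁵: 120, 120, 120, 120
The fifth differences are constant (120).
1176 + 120 = 1296;  6402 + 1296 = 7698;  25538 + 7698 = 33236;  83243 + 33236 = 116479;  234776 + 116479 = 351255

351255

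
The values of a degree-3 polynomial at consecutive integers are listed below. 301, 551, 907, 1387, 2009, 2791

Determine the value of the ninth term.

6277

First differences: 250, 356, 480, 622, 782
Second differences: 106, 124, 142, 160
Third differences: 18, 18, 18
Constant third difference = 18, so extend:
160 + 18 = 178;  782 + 178 = 960;  2791 + 960 = 3751
178 + 18 = 196;  960 + 196 = 1156;  3751 + 1156 = 4907
196 + 18 = 214;  1156 + 214 = 1370;  4907 + 1370 = 6277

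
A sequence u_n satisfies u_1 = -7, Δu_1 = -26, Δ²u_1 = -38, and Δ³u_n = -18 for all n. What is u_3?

-97

Build the table forward from the leading diagonal:
Δ³: -18  -18  -18
Δ²: -38  -56  -74
Δ: -26  -64  -120
u: -7  -33  -97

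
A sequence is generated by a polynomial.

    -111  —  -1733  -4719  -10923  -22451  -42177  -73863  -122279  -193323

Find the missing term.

-507

Using the last 8 terms:
First differences: -2986  -6204  -11528  -19726  -31686  -48416  -71044
Second differences: -3218  -5324  -8198  -11960  -16730  -22628
Third differences: -2106  -2874  -3762  -4770  -5898
Fourth differences: -768  -888  -1008  -1128
Fifth differences: -120  -120  -120
Constant fifth difference = -120.
Extend backward: -768 + 120 = -648;  -2106 + 648 = -1458;  -3218 + 1458 = -1760;  -2986 + 1760 = -1226;  -1733 + 1226 = -507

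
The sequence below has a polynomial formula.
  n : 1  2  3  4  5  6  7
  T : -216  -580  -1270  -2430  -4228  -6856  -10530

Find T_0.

-58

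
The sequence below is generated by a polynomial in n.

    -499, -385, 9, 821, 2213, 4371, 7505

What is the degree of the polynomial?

4

Δ: 114, 394, 812, 1392, 2158, 3134
Δ²: 280, 418, 580, 766, 976
Δ³: 138, 162, 186, 210
Δ⁴: 24, 24, 24
The fourth differences are constant, so the polynomial has degree 4.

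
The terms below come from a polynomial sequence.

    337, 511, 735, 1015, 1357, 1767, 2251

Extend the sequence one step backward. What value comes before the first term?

D1: 174  224  280  342  410  484
D2: 50  56  62  68  74
D3: 6  6  6  6
The third differences are constant at 6.
Work back: 50 − 6 = 44;  174 − 44 = 130;  337 − 130 = 207

207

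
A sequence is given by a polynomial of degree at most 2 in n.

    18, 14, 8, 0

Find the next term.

-10

-4, -6, -8
-2, -2
The second differences are constant (-2).
-8 − 2 = -10;  0 − 10 = -10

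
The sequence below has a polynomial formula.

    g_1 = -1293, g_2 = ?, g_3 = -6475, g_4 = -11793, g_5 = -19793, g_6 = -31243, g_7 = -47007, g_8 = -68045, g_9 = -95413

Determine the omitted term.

Using the last 7 terms:
D1: -5318, -8000, -11450, -15764, -21038, -27368
D2: -2682, -3450, -4314, -5274, -6330
D3: -768, -864, -960, -1056
D4: -96, -96, -96
Constant fourth difference = -96.
Extend backward: -768 + 96 = -672;  -2682 + 672 = -2010;  -5318 + 2010 = -3308;  -6475 + 3308 = -3167

-3167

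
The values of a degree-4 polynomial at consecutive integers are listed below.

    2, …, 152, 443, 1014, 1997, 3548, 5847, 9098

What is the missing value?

Using the last 7 terms:
D1: 291  571  983  1551  2299  3251
D2: 280  412  568  748  952
D3: 132  156  180  204
D4: 24  24  24
Constant fourth difference = 24.
Extend backward: 132 − 24 = 108;  280 − 108 = 172;  291 − 172 = 119;  152 − 119 = 33

33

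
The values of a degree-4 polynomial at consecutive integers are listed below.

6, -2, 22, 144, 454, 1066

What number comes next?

-8, 24, 122, 310, 612
32, 98, 188, 302
66, 90, 114
24, 24
Fourth differences constant at 24.
114 + 24 = 138;  302 + 138 = 440;  612 + 440 = 1052;  1066 + 1052 = 2118

2118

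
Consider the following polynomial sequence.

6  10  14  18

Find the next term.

4, 4, 4
First differences constant at 4.
18 + 4 = 22

22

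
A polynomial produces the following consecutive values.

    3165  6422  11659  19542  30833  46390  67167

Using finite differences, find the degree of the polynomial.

D1: 3257, 5237, 7883, 11291, 15557, 20777
D2: 1980, 2646, 3408, 4266, 5220
D3: 666, 762, 858, 954
D4: 96, 96, 96
The fourth differences are constant, so the polynomial has degree 4.

4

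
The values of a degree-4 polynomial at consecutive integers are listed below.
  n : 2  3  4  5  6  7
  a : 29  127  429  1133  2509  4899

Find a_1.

9

First differences: 98  302  704  1376  2390
Second differences: 204  402  672  1014
Third differences: 198  270  342
Fourth differences: 72  72
The fourth differences are constant at 72.
Work back: 198 − 72 = 126;  204 − 126 = 78;  98 − 78 = 20;  29 − 20 = 9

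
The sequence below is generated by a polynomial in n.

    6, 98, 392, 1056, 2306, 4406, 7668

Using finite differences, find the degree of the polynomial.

4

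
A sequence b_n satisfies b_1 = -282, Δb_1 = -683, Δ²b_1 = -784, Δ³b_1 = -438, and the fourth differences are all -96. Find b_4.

-5121

Build the table forward from the leading diagonal:
D4: -96  -96  -96  -96
D3: -438  -534  -630  -726
D2: -784  -1222  -1756  -2386
D1: -683  -1467  -2689  -4445
b: -282  -965  -2432  -5121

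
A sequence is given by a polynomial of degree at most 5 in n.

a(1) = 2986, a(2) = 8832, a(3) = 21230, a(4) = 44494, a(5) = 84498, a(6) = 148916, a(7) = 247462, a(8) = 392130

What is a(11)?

D1: 5846, 12398, 23264, 40004, 64418, 98546, 144668
D2: 6552, 10866, 16740, 24414, 34128, 46122
D3: 4314, 5874, 7674, 9714, 11994
D4: 1560, 1800, 2040, 2280
D5: 240, 240, 240
Fifth differences constant at 240.
2280 + 240 = 2520;  11994 + 2520 = 14514;  46122 + 14514 = 60636;  144668 + 60636 = 205304;  392130 + 205304 = 597434
2520 + 240 = 2760;  14514 + 2760 = 17274;  60636 + 17274 = 77910;  205304 + 77910 = 283214;  597434 + 283214 = 880648
2760 + 240 = 3000;  17274 + 3000 = 20274;  77910 + 20274 = 98184;  283214 + 98184 = 381398;  880648 + 381398 = 1262046

1262046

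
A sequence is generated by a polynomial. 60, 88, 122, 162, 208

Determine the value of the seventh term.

D1: 28, 34, 40, 46
D2: 6, 6, 6
Constant second difference = 6, so extend:
46 + 6 = 52;  208 + 52 = 260
52 + 6 = 58;  260 + 58 = 318

318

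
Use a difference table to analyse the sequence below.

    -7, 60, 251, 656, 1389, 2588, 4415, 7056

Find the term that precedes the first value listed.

-16

67, 191, 405, 733, 1199, 1827, 2641
124, 214, 328, 466, 628, 814
90, 114, 138, 162, 186
24, 24, 24, 24
The fourth differences are constant at 24.
Work back: 90 − 24 = 66;  124 − 66 = 58;  67 − 58 = 9;  -7 − 9 = -16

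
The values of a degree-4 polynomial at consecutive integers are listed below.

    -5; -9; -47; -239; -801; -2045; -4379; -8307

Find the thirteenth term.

-76217

-4, -38, -192, -562, -1244, -2334, -3928
-34, -154, -370, -682, -1090, -1594
-120, -216, -312, -408, -504
-96, -96, -96, -96
Constant fourth difference = -96, so extend:
-504 − 96 = -600;  -1594 − 600 = -2194;  -3928 − 2194 = -6122;  -8307 − 6122 = -14429
-600 − 96 = -696;  -2194 − 696 = -2890;  -6122 − 2890 = -9012;  -14429 − 9012 = -23441
-696 − 96 = -792;  -2890 − 792 = -3682;  -9012 − 3682 = -12694;  -23441 − 12694 = -36135
-792 − 96 = -888;  -3682 − 888 = -4570;  -12694 − 4570 = -17264;  -36135 − 17264 = -53399
-888 − 96 = -984;  -4570 − 984 = -5554;  -17264 − 5554 = -22818;  -53399 − 22818 = -76217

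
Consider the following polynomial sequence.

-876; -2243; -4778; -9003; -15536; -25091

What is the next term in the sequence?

-38478

First differences: -1367 , -2535 , -4225 , -6533 , -9555
Second differences: -1168 , -1690 , -2308 , -3022
Third differences: -522 , -618 , -714
Fourth differences: -96 , -96
Fourth differences constant at -96.
-714 − 96 = -810;  -3022 − 810 = -3832;  -9555 − 3832 = -13387;  -25091 − 13387 = -38478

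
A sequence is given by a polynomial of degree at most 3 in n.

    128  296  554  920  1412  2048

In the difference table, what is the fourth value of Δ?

492

D1: 168, 258, 366, 492, 636
D2: 90, 108, 126, 144
D3: 18, 18, 18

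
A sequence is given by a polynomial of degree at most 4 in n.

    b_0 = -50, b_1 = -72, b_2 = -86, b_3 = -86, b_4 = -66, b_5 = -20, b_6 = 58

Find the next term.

174

Δ: -22  -14  0  20  46  78
Δ²: 8  14  20  26  32
Δ³: 6  6  6  6
The third differences are constant (6).
32 + 6 = 38;  78 + 38 = 116;  58 + 116 = 174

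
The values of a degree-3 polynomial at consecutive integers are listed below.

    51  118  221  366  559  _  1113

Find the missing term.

Using the first 5 terms:
D1: 67  103  145  193
D2: 36  42  48
D3: 6  6
Constant third difference = 6.
Extend forward: 48 + 6 = 54;  193 + 54 = 247;  559 + 247 = 806

806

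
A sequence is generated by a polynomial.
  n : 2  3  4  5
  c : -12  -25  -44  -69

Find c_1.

First differences: -13, -19, -25
Second differences: -6, -6
The second differences are constant at -6.
Work back: -13 + 6 = -7;  -12 + 7 = -5

-5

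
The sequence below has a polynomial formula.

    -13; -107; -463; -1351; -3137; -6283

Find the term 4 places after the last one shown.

-45067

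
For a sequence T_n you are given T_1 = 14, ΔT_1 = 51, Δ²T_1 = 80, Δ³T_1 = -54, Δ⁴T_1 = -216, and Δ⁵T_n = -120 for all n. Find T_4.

Build the table forward from the leading diagonal:
D5: -120, -120, -120, -120
D4: -216, -336, -456, -576
D3: -54, -270, -606, -1062
D2: 80, 26, -244, -850
D1: 51, 131, 157, -87
T: 14, 65, 196, 353

353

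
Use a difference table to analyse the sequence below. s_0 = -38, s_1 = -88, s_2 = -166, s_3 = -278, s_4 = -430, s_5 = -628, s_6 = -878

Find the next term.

D1: -50  -78  -112  -152  -198  -250
D2: -28  -34  -40  -46  -52
D3: -6  -6  -6  -6
Constant third difference = -6, so extend:
-52 − 6 = -58;  -250 − 58 = -308;  -878 − 308 = -1186

-1186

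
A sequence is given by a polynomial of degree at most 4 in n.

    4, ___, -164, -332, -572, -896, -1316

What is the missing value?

-56

Using the last 5 terms:
First differences: -168, -240, -324, -420
Second differences: -72, -84, -96
Third differences: -12, -12
Constant third difference = -12.
Extend backward: -72 + 12 = -60;  -168 + 60 = -108;  -164 + 108 = -56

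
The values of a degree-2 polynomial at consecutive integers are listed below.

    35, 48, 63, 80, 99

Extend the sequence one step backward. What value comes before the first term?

24

Δ: 13  15  17  19
Δ²: 2  2  2
The second differences are constant at 2.
Work back: 13 − 2 = 11;  35 − 11 = 24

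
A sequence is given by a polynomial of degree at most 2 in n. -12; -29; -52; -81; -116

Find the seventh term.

-204

Δ: -17, -23, -29, -35
Δ²: -6, -6, -6
Second differences constant at -6.
-35 − 6 = -41;  -116 − 41 = -157
-41 − 6 = -47;  -157 − 47 = -204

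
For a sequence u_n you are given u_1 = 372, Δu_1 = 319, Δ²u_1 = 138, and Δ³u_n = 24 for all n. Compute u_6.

3587

Build the table forward from the leading diagonal:
Third differences: 24, 24, 24, 24, 24, 24
Second differences: 138, 162, 186, 210, 234, 258
First differences: 319, 457, 619, 805, 1015, 1249
u: 372, 691, 1148, 1767, 2572, 3587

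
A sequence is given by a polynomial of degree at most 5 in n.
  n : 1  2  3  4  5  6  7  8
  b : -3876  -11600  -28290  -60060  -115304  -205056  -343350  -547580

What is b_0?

-924

Δ: -7724  -16690  -31770  -55244  -89752  -138294  -204230
Δ²: -8966  -15080  -23474  -34508  -48542  -65936
Δ³: -6114  -8394  -11034  -14034  -17394
Δ⁴: -2280  -2640  -3000  -3360
Δ⁵: -360  -360  -360
The fifth differences are constant at -360.
Work back: -2280 + 360 = -1920;  -6114 + 1920 = -4194;  -8966 + 4194 = -4772;  -7724 + 4772 = -2952;  -3876 + 2952 = -924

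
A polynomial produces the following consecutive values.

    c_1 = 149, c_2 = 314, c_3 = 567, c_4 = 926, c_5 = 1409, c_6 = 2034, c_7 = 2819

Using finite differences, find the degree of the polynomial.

165, 253, 359, 483, 625, 785
88, 106, 124, 142, 160
18, 18, 18, 18
The third differences are constant, so the polynomial has degree 3.

3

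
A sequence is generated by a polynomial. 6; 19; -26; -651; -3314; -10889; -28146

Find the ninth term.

13  -45  -625  -2663  -7575  -17257
-58  -580  -2038  -4912  -9682
-522  -1458  -2874  -4770
-936  -1416  -1896
-480  -480
Fifth differences constant at -480.
-1896 − 480 = -2376;  -4770 − 2376 = -7146;  -9682 − 7146 = -16828;  -17257 − 16828 = -34085;  -28146 − 34085 = -62231
-2376 − 480 = -2856;  -7146 − 2856 = -10002;  -16828 − 10002 = -26830;  -34085 − 26830 = -60915;  -62231 − 60915 = -123146

-123146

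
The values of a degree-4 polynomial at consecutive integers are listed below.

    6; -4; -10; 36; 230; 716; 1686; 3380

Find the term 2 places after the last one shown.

10140

First differences: -10, -6, 46, 194, 486, 970, 1694
Second differences: 4, 52, 148, 292, 484, 724
Third differences: 48, 96, 144, 192, 240
Fourth differences: 48, 48, 48, 48
Constant fourth difference = 48, so extend:
240 + 48 = 288;  724 + 288 = 1012;  1694 + 1012 = 2706;  3380 + 2706 = 6086
288 + 48 = 336;  1012 + 336 = 1348;  2706 + 1348 = 4054;  6086 + 4054 = 10140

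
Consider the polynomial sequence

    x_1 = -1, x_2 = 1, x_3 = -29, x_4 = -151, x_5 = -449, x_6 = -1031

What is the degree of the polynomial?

4

Δ: 2, -30, -122, -298, -582
Δ²: -32, -92, -176, -284
Δ³: -60, -84, -108
Δ⁴: -24, -24
The fourth differences are constant, so the polynomial has degree 4.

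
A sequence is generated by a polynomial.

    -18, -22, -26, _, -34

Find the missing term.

-30

Using the first 3 terms:
-4  -4
Constant first difference = -4.
Extend forward: -26 − 4 = -30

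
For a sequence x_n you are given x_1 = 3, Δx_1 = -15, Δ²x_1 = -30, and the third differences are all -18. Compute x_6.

-552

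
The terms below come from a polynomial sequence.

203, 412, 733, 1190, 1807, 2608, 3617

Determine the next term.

Δ: 209  321  457  617  801  1009
Δ²: 112  136  160  184  208
Δ³: 24  24  24  24
The third differences are constant (24).
208 + 24 = 232;  1009 + 232 = 1241;  3617 + 1241 = 4858

4858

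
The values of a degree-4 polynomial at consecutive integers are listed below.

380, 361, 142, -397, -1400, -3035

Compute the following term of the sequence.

D1: -19, -219, -539, -1003, -1635
D2: -200, -320, -464, -632
D3: -120, -144, -168
D4: -24, -24
Fourth differences constant at -24.
-168 − 24 = -192;  -632 − 192 = -824;  -1635 − 824 = -2459;  -3035 − 2459 = -5494

-5494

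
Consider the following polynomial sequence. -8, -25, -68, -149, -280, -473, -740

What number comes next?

-1093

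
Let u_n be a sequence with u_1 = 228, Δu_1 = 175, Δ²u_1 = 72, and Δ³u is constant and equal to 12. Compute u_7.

Build the table forward from the leading diagonal:
D3: 12, 12, 12, 12, 12, 12, 12
D2: 72, 84, 96, 108, 120, 132, 144
D1: 175, 247, 331, 427, 535, 655, 787
u: 228, 403, 650, 981, 1408, 1943, 2598

2598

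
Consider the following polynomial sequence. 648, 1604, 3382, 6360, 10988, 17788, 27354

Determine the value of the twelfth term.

Δ: 956 , 1778 , 2978 , 4628 , 6800 , 9566
Δ²: 822 , 1200 , 1650 , 2172 , 2766
Δ³: 378 , 450 , 522 , 594
Δ⁴: 72 , 72 , 72
Fourth differences constant at 72.
594 + 72 = 666;  2766 + 666 = 3432;  9566 + 3432 = 12998;  27354 + 12998 = 40352
666 + 72 = 738;  3432 + 738 = 4170;  12998 + 4170 = 17168;  40352 + 17168 = 57520
738 + 72 = 810;  4170 + 810 = 4980;  17168 + 4980 = 22148;  57520 + 22148 = 79668
810 + 72 = 882;  4980 + 882 = 5862;  22148 + 5862 = 28010;  79668 + 28010 = 107678
882 + 72 = 954;  5862 + 954 = 6816;  28010 + 6816 = 34826;  107678 + 34826 = 142504

142504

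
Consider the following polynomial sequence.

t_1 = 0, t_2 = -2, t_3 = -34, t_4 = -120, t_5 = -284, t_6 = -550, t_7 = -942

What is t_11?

-2  -32  -86  -164  -266  -392
-30  -54  -78  -102  -126
-24  -24  -24  -24
Constant third difference = -24, so extend:
-126 − 24 = -150;  -392 − 150 = -542;  -942 − 542 = -1484
-150 − 24 = -174;  -542 − 174 = -716;  -1484 − 716 = -2200
-174 − 24 = -198;  -716 − 198 = -914;  -2200 − 914 = -3114
-198 − 24 = -222;  -914 − 222 = -1136;  -3114 − 1136 = -4250

-4250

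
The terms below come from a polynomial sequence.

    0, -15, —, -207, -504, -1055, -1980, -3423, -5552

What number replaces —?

-68

Using the last 6 terms:
First differences: -297, -551, -925, -1443, -2129
Second differences: -254, -374, -518, -686
Third differences: -120, -144, -168
Fourth differences: -24, -24
Constant fourth difference = -24.
Extend backward: -120 + 24 = -96;  -254 + 96 = -158;  -297 + 158 = -139;  -207 + 139 = -68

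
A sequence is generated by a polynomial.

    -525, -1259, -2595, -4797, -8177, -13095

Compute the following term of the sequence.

First differences: -734, -1336, -2202, -3380, -4918
Second differences: -602, -866, -1178, -1538
Third differences: -264, -312, -360
Fourth differences: -48, -48
The fourth differences are constant (-48).
-360 − 48 = -408;  -1538 − 408 = -1946;  -4918 − 1946 = -6864;  -13095 − 6864 = -19959

-19959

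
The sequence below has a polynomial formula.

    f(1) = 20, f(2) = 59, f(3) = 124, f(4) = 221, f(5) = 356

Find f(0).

1

First differences: 39, 65, 97, 135
Second differences: 26, 32, 38
Third differences: 6, 6
The third differences are constant at 6.
Work back: 26 − 6 = 20;  39 − 20 = 19;  20 − 19 = 1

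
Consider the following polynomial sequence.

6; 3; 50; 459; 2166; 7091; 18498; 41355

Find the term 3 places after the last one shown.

261426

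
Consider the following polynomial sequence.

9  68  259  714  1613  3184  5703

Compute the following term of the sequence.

9494

59, 191, 455, 899, 1571, 2519
132, 264, 444, 672, 948
132, 180, 228, 276
48, 48, 48
The fourth differences are constant (48).
276 + 48 = 324;  948 + 324 = 1272;  2519 + 1272 = 3791;  5703 + 3791 = 9494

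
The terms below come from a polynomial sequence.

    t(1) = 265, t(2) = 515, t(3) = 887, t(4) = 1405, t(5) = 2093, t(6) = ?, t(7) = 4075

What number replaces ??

2975

Using the first 5 terms:
Δ: 250  372  518  688
Δ²: 122  146  170
Δ³: 24  24
Constant third difference = 24.
Extend forward: 170 + 24 = 194;  688 + 194 = 882;  2093 + 882 = 2975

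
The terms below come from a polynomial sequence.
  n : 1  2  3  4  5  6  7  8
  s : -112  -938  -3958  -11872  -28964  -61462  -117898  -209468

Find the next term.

-350392

First differences: -826  -3020  -7914  -17092  -32498  -56436  -91570
Second differences: -2194  -4894  -9178  -15406  -23938  -35134
Third differences: -2700  -4284  -6228  -8532  -11196
Fourth differences: -1584  -1944  -2304  -2664
Fifth differences: -360  -360  -360
The fifth differences are constant (-360).
-2664 − 360 = -3024;  -11196 − 3024 = -14220;  -35134 − 14220 = -49354;  -91570 − 49354 = -140924;  -209468 − 140924 = -350392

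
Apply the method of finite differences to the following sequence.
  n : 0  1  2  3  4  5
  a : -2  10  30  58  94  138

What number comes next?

190

Δ: 12  20  28  36  44
Δ²: 8  8  8  8
Constant second difference = 8, so extend:
44 + 8 = 52;  138 + 52 = 190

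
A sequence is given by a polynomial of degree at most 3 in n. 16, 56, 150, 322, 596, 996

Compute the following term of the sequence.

1546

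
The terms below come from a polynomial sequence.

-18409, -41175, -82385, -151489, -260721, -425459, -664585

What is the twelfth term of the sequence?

-3927545

-22766, -41210, -69104, -109232, -164738, -239126
-18444, -27894, -40128, -55506, -74388
-9450, -12234, -15378, -18882
-2784, -3144, -3504
-360, -360
The fifth differences are constant (-360).
-3504 − 360 = -3864;  -18882 − 3864 = -22746;  -74388 − 22746 = -97134;  -239126 − 97134 = -336260;  -664585 − 336260 = -1000845
-3864 − 360 = -4224;  -22746 − 4224 = -26970;  -97134 − 26970 = -124104;  -336260 − 124104 = -460364;  -1000845 − 460364 = -1461209
-4224 − 360 = -4584;  -26970 − 4584 = -31554;  -124104 − 31554 = -155658;  -460364 − 155658 = -616022;  -1461209 − 616022 = -2077231
-4584 − 360 = -4944;  -31554 − 4944 = -36498;  -155658 − 36498 = -192156;  -616022 − 192156 = -808178;  -2077231 − 808178 = -2885409
-4944 − 360 = -5304;  -36498 − 5304 = -41802;  -192156 − 41802 = -233958;  -808178 − 233958 = -1042136;  -2885409 − 1042136 = -3927545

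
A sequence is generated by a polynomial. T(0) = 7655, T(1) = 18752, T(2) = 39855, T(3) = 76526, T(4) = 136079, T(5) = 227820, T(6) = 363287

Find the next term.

556490

D1: 11097, 21103, 36671, 59553, 91741, 135467
D2: 10006, 15568, 22882, 32188, 43726
D3: 5562, 7314, 9306, 11538
D4: 1752, 1992, 2232
D5: 240, 240
Constant fifth difference = 240, so extend:
2232 + 240 = 2472;  11538 + 2472 = 14010;  43726 + 14010 = 57736;  135467 + 57736 = 193203;  363287 + 193203 = 556490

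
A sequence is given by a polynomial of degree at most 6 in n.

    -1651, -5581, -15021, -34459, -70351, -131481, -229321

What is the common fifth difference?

-360

D1: -3930, -9440, -19438, -35892, -61130, -97840
D2: -5510, -9998, -16454, -25238, -36710
D3: -4488, -6456, -8784, -11472
D4: -1968, -2328, -2688
D5: -360, -360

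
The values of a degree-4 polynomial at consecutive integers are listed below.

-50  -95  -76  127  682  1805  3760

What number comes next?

6859

First differences: -45, 19, 203, 555, 1123, 1955
Second differences: 64, 184, 352, 568, 832
Third differences: 120, 168, 216, 264
Fourth differences: 48, 48, 48
Constant fourth difference = 48, so extend:
264 + 48 = 312;  832 + 312 = 1144;  1955 + 1144 = 3099;  3760 + 3099 = 6859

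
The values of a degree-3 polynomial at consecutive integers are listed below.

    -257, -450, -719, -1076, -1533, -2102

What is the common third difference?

-12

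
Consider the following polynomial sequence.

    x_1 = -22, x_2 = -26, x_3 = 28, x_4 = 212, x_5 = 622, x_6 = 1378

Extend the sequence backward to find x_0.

-8

D1: -4, 54, 184, 410, 756
D2: 58, 130, 226, 346
D3: 72, 96, 120
D4: 24, 24
The fourth differences are constant at 24.
Work back: 72 − 24 = 48;  58 − 48 = 10;  -4 − 10 = -14;  -22 + 14 = -8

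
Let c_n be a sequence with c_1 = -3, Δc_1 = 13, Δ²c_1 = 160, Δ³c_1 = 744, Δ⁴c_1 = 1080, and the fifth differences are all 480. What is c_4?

Build the table forward from the leading diagonal:
Fifth differences: 480  480  480  480
Fourth differences: 1080  1560  2040  2520
Third differences: 744  1824  3384  5424
Second differences: 160  904  2728  6112
First differences: 13  173  1077  3805
c: -3  10  183  1260

1260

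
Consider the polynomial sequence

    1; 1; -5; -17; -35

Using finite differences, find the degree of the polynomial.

2

Δ: 0, -6, -12, -18
Δ²: -6, -6, -6
The second differences are constant, so the polynomial has degree 2.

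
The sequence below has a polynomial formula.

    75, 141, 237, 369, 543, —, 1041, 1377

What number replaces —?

765

Using the first 5 terms:
Δ: 66  96  132  174
Δ²: 30  36  42
Δ³: 6  6
Constant third difference = 6.
Extend forward: 42 + 6 = 48;  174 + 48 = 222;  543 + 222 = 765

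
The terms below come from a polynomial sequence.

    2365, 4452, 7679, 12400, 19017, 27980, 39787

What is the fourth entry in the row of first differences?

6617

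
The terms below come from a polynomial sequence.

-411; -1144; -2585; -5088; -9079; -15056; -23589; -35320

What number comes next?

-50963

Δ: -733, -1441, -2503, -3991, -5977, -8533, -11731
Δ²: -708, -1062, -1488, -1986, -2556, -3198
Δ³: -354, -426, -498, -570, -642
Δ⁴: -72, -72, -72, -72
Constant fourth difference = -72, so extend:
-642 − 72 = -714;  -3198 − 714 = -3912;  -11731 − 3912 = -15643;  -35320 − 15643 = -50963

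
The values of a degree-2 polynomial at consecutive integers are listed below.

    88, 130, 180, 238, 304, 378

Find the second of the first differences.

50

D1: 42, 50, 58, 66, 74
D2: 8, 8, 8, 8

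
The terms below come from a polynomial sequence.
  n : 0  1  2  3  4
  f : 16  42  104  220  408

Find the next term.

686

Δ: 26, 62, 116, 188
Δ²: 36, 54, 72
Δ³: 18, 18
The third differences are constant (18).
72 + 18 = 90;  188 + 90 = 278;  408 + 278 = 686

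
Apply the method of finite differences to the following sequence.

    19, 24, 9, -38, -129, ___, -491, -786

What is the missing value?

-276

Using the first 5 terms:
Δ: 5, -15, -47, -91
Δ²: -20, -32, -44
Δ³: -12, -12
Constant third difference = -12.
Extend forward: -44 − 12 = -56;  -91 − 56 = -147;  -129 − 147 = -276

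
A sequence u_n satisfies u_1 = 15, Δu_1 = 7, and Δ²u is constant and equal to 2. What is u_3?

Build the table forward from the leading diagonal:
Second differences: 2, 2, 2
First differences: 7, 9, 11
u: 15, 22, 31

31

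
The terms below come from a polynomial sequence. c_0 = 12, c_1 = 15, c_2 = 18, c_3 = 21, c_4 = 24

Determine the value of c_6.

30

D1: 3 , 3 , 3 , 3
First differences constant at 3.
24 + 3 = 27
27 + 3 = 30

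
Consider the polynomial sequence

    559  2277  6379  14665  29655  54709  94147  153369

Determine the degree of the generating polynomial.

5

D1: 1718, 4102, 8286, 14990, 25054, 39438, 59222
D2: 2384, 4184, 6704, 10064, 14384, 19784
D3: 1800, 2520, 3360, 4320, 5400
D4: 720, 840, 960, 1080
D5: 120, 120, 120
The fifth differences are constant, so the polynomial has degree 5.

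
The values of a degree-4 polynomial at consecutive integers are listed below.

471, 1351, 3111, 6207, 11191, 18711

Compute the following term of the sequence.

First differences: 880  1760  3096  4984  7520
Second differences: 880  1336  1888  2536
Third differences: 456  552  648
Fourth differences: 96  96
The fourth differences are constant (96).
648 + 96 = 744;  2536 + 744 = 3280;  7520 + 3280 = 10800;  18711 + 10800 = 29511

29511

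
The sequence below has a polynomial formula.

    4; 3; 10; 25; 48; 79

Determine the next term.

118

Δ: -1 , 7 , 15 , 23 , 31
Δ²: 8 , 8 , 8 , 8
The second differences are constant (8).
31 + 8 = 39;  79 + 39 = 118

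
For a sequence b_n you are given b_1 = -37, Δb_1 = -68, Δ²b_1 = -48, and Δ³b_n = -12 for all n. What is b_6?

-977

Build the table forward from the leading diagonal:
D3: -12  -12  -12  -12  -12  -12
D2: -48  -60  -72  -84  -96  -108
D1: -68  -116  -176  -248  -332  -428
b: -37  -105  -221  -397  -645  -977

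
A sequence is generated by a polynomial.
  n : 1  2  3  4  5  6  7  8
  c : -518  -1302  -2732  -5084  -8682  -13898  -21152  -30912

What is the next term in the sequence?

-43694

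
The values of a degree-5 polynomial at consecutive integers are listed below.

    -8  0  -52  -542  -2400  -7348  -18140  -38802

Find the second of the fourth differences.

-792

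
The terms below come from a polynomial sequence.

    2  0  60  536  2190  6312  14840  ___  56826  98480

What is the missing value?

30480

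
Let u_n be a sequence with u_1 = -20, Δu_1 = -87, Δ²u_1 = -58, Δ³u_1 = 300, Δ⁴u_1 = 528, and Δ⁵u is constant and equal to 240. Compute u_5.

Build the table forward from the leading diagonal:
D5: 240  240  240  240  240
D4: 528  768  1008  1248  1488
D3: 300  828  1596  2604  3852
D2: -58  242  1070  2666  5270
D1: -87  -145  97  1167  3833
u: -20  -107  -252  -155  1012

1012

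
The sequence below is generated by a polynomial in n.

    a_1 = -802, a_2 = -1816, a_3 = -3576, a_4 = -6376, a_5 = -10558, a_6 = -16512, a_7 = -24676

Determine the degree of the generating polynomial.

4

Δ: -1014, -1760, -2800, -4182, -5954, -8164
Δ²: -746, -1040, -1382, -1772, -2210
Δ³: -294, -342, -390, -438
Δ⁴: -48, -48, -48
The fourth differences are constant, so the polynomial has degree 4.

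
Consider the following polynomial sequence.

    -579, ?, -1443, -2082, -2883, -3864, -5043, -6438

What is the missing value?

Using the last 6 terms:
Δ: -639  -801  -981  -1179  -1395
Δ²: -162  -180  -198  -216
Δ³: -18  -18  -18
Constant third difference = -18.
Extend backward: -162 + 18 = -144;  -639 + 144 = -495;  -1443 + 495 = -948

-948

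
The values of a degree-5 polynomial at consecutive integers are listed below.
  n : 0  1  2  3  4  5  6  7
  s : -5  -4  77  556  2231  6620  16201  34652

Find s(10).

First differences: 1  81  479  1675  4389  9581  18451
Second differences: 80  398  1196  2714  5192  8870
Third differences: 318  798  1518  2478  3678
Fourth differences: 480  720  960  1200
Fifth differences: 240  240  240
Fifth differences constant at 240.
1200 + 240 = 1440;  3678 + 1440 = 5118;  8870 + 5118 = 13988;  18451 + 13988 = 32439;  34652 + 32439 = 67091
1440 + 240 = 1680;  5118 + 1680 = 6798;  13988 + 6798 = 20786;  32439 + 20786 = 53225;  67091 + 53225 = 120316
1680 + 240 = 1920;  6798 + 1920 = 8718;  20786 + 8718 = 29504;  53225 + 29504 = 82729;  120316 + 82729 = 203045

203045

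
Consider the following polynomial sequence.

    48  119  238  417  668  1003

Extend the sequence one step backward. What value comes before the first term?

13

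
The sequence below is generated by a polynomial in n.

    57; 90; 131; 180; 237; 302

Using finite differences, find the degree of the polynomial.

33, 41, 49, 57, 65
8, 8, 8, 8
The second differences are constant, so the polynomial has degree 2.

2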